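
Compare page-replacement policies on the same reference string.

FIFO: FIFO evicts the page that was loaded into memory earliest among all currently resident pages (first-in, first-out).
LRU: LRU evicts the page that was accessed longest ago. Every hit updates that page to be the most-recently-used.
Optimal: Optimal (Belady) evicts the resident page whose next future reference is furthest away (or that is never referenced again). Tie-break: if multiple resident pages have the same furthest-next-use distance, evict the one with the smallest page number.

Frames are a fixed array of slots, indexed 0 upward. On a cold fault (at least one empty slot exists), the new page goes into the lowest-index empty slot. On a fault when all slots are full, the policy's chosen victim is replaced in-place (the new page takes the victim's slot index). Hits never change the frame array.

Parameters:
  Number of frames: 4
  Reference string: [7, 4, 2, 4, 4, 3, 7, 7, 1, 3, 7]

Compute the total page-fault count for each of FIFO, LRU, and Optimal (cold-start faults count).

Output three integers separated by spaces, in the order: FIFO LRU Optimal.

Answer: 6 5 5

Derivation:
--- FIFO ---
  step 0: ref 7 -> FAULT, frames=[7,-,-,-] (faults so far: 1)
  step 1: ref 4 -> FAULT, frames=[7,4,-,-] (faults so far: 2)
  step 2: ref 2 -> FAULT, frames=[7,4,2,-] (faults so far: 3)
  step 3: ref 4 -> HIT, frames=[7,4,2,-] (faults so far: 3)
  step 4: ref 4 -> HIT, frames=[7,4,2,-] (faults so far: 3)
  step 5: ref 3 -> FAULT, frames=[7,4,2,3] (faults so far: 4)
  step 6: ref 7 -> HIT, frames=[7,4,2,3] (faults so far: 4)
  step 7: ref 7 -> HIT, frames=[7,4,2,3] (faults so far: 4)
  step 8: ref 1 -> FAULT, evict 7, frames=[1,4,2,3] (faults so far: 5)
  step 9: ref 3 -> HIT, frames=[1,4,2,3] (faults so far: 5)
  step 10: ref 7 -> FAULT, evict 4, frames=[1,7,2,3] (faults so far: 6)
  FIFO total faults: 6
--- LRU ---
  step 0: ref 7 -> FAULT, frames=[7,-,-,-] (faults so far: 1)
  step 1: ref 4 -> FAULT, frames=[7,4,-,-] (faults so far: 2)
  step 2: ref 2 -> FAULT, frames=[7,4,2,-] (faults so far: 3)
  step 3: ref 4 -> HIT, frames=[7,4,2,-] (faults so far: 3)
  step 4: ref 4 -> HIT, frames=[7,4,2,-] (faults so far: 3)
  step 5: ref 3 -> FAULT, frames=[7,4,2,3] (faults so far: 4)
  step 6: ref 7 -> HIT, frames=[7,4,2,3] (faults so far: 4)
  step 7: ref 7 -> HIT, frames=[7,4,2,3] (faults so far: 4)
  step 8: ref 1 -> FAULT, evict 2, frames=[7,4,1,3] (faults so far: 5)
  step 9: ref 3 -> HIT, frames=[7,4,1,3] (faults so far: 5)
  step 10: ref 7 -> HIT, frames=[7,4,1,3] (faults so far: 5)
  LRU total faults: 5
--- Optimal ---
  step 0: ref 7 -> FAULT, frames=[7,-,-,-] (faults so far: 1)
  step 1: ref 4 -> FAULT, frames=[7,4,-,-] (faults so far: 2)
  step 2: ref 2 -> FAULT, frames=[7,4,2,-] (faults so far: 3)
  step 3: ref 4 -> HIT, frames=[7,4,2,-] (faults so far: 3)
  step 4: ref 4 -> HIT, frames=[7,4,2,-] (faults so far: 3)
  step 5: ref 3 -> FAULT, frames=[7,4,2,3] (faults so far: 4)
  step 6: ref 7 -> HIT, frames=[7,4,2,3] (faults so far: 4)
  step 7: ref 7 -> HIT, frames=[7,4,2,3] (faults so far: 4)
  step 8: ref 1 -> FAULT, evict 2, frames=[7,4,1,3] (faults so far: 5)
  step 9: ref 3 -> HIT, frames=[7,4,1,3] (faults so far: 5)
  step 10: ref 7 -> HIT, frames=[7,4,1,3] (faults so far: 5)
  Optimal total faults: 5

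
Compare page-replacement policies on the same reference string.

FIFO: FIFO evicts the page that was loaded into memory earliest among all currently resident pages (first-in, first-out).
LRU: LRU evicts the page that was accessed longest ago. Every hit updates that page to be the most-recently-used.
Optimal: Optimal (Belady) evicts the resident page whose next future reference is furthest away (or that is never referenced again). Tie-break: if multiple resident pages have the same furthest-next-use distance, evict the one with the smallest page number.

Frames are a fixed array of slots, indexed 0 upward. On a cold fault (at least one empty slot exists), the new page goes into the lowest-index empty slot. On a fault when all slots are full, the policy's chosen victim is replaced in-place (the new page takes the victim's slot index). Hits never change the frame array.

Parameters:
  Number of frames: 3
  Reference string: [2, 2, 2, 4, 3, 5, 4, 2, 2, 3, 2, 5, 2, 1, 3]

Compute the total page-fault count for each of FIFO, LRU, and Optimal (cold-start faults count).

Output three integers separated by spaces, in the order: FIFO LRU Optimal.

--- FIFO ---
  step 0: ref 2 -> FAULT, frames=[2,-,-] (faults so far: 1)
  step 1: ref 2 -> HIT, frames=[2,-,-] (faults so far: 1)
  step 2: ref 2 -> HIT, frames=[2,-,-] (faults so far: 1)
  step 3: ref 4 -> FAULT, frames=[2,4,-] (faults so far: 2)
  step 4: ref 3 -> FAULT, frames=[2,4,3] (faults so far: 3)
  step 5: ref 5 -> FAULT, evict 2, frames=[5,4,3] (faults so far: 4)
  step 6: ref 4 -> HIT, frames=[5,4,3] (faults so far: 4)
  step 7: ref 2 -> FAULT, evict 4, frames=[5,2,3] (faults so far: 5)
  step 8: ref 2 -> HIT, frames=[5,2,3] (faults so far: 5)
  step 9: ref 3 -> HIT, frames=[5,2,3] (faults so far: 5)
  step 10: ref 2 -> HIT, frames=[5,2,3] (faults so far: 5)
  step 11: ref 5 -> HIT, frames=[5,2,3] (faults so far: 5)
  step 12: ref 2 -> HIT, frames=[5,2,3] (faults so far: 5)
  step 13: ref 1 -> FAULT, evict 3, frames=[5,2,1] (faults so far: 6)
  step 14: ref 3 -> FAULT, evict 5, frames=[3,2,1] (faults so far: 7)
  FIFO total faults: 7
--- LRU ---
  step 0: ref 2 -> FAULT, frames=[2,-,-] (faults so far: 1)
  step 1: ref 2 -> HIT, frames=[2,-,-] (faults so far: 1)
  step 2: ref 2 -> HIT, frames=[2,-,-] (faults so far: 1)
  step 3: ref 4 -> FAULT, frames=[2,4,-] (faults so far: 2)
  step 4: ref 3 -> FAULT, frames=[2,4,3] (faults so far: 3)
  step 5: ref 5 -> FAULT, evict 2, frames=[5,4,3] (faults so far: 4)
  step 6: ref 4 -> HIT, frames=[5,4,3] (faults so far: 4)
  step 7: ref 2 -> FAULT, evict 3, frames=[5,4,2] (faults so far: 5)
  step 8: ref 2 -> HIT, frames=[5,4,2] (faults so far: 5)
  step 9: ref 3 -> FAULT, evict 5, frames=[3,4,2] (faults so far: 6)
  step 10: ref 2 -> HIT, frames=[3,4,2] (faults so far: 6)
  step 11: ref 5 -> FAULT, evict 4, frames=[3,5,2] (faults so far: 7)
  step 12: ref 2 -> HIT, frames=[3,5,2] (faults so far: 7)
  step 13: ref 1 -> FAULT, evict 3, frames=[1,5,2] (faults so far: 8)
  step 14: ref 3 -> FAULT, evict 5, frames=[1,3,2] (faults so far: 9)
  LRU total faults: 9
--- Optimal ---
  step 0: ref 2 -> FAULT, frames=[2,-,-] (faults so far: 1)
  step 1: ref 2 -> HIT, frames=[2,-,-] (faults so far: 1)
  step 2: ref 2 -> HIT, frames=[2,-,-] (faults so far: 1)
  step 3: ref 4 -> FAULT, frames=[2,4,-] (faults so far: 2)
  step 4: ref 3 -> FAULT, frames=[2,4,3] (faults so far: 3)
  step 5: ref 5 -> FAULT, evict 3, frames=[2,4,5] (faults so far: 4)
  step 6: ref 4 -> HIT, frames=[2,4,5] (faults so far: 4)
  step 7: ref 2 -> HIT, frames=[2,4,5] (faults so far: 4)
  step 8: ref 2 -> HIT, frames=[2,4,5] (faults so far: 4)
  step 9: ref 3 -> FAULT, evict 4, frames=[2,3,5] (faults so far: 5)
  step 10: ref 2 -> HIT, frames=[2,3,5] (faults so far: 5)
  step 11: ref 5 -> HIT, frames=[2,3,5] (faults so far: 5)
  step 12: ref 2 -> HIT, frames=[2,3,5] (faults so far: 5)
  step 13: ref 1 -> FAULT, evict 2, frames=[1,3,5] (faults so far: 6)
  step 14: ref 3 -> HIT, frames=[1,3,5] (faults so far: 6)
  Optimal total faults: 6

Answer: 7 9 6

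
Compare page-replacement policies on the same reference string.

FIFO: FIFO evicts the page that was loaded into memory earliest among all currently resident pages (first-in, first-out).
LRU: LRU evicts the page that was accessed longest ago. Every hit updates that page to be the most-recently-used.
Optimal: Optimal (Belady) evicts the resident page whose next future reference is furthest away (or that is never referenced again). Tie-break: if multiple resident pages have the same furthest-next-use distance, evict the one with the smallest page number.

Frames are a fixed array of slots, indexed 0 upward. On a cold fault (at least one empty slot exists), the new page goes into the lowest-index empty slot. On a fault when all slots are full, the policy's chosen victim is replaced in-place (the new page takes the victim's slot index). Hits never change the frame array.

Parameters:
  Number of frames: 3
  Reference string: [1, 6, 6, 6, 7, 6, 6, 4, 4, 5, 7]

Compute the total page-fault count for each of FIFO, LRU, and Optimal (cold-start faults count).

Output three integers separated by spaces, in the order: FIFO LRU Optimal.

Answer: 5 6 5

Derivation:
--- FIFO ---
  step 0: ref 1 -> FAULT, frames=[1,-,-] (faults so far: 1)
  step 1: ref 6 -> FAULT, frames=[1,6,-] (faults so far: 2)
  step 2: ref 6 -> HIT, frames=[1,6,-] (faults so far: 2)
  step 3: ref 6 -> HIT, frames=[1,6,-] (faults so far: 2)
  step 4: ref 7 -> FAULT, frames=[1,6,7] (faults so far: 3)
  step 5: ref 6 -> HIT, frames=[1,6,7] (faults so far: 3)
  step 6: ref 6 -> HIT, frames=[1,6,7] (faults so far: 3)
  step 7: ref 4 -> FAULT, evict 1, frames=[4,6,7] (faults so far: 4)
  step 8: ref 4 -> HIT, frames=[4,6,7] (faults so far: 4)
  step 9: ref 5 -> FAULT, evict 6, frames=[4,5,7] (faults so far: 5)
  step 10: ref 7 -> HIT, frames=[4,5,7] (faults so far: 5)
  FIFO total faults: 5
--- LRU ---
  step 0: ref 1 -> FAULT, frames=[1,-,-] (faults so far: 1)
  step 1: ref 6 -> FAULT, frames=[1,6,-] (faults so far: 2)
  step 2: ref 6 -> HIT, frames=[1,6,-] (faults so far: 2)
  step 3: ref 6 -> HIT, frames=[1,6,-] (faults so far: 2)
  step 4: ref 7 -> FAULT, frames=[1,6,7] (faults so far: 3)
  step 5: ref 6 -> HIT, frames=[1,6,7] (faults so far: 3)
  step 6: ref 6 -> HIT, frames=[1,6,7] (faults so far: 3)
  step 7: ref 4 -> FAULT, evict 1, frames=[4,6,7] (faults so far: 4)
  step 8: ref 4 -> HIT, frames=[4,6,7] (faults so far: 4)
  step 9: ref 5 -> FAULT, evict 7, frames=[4,6,5] (faults so far: 5)
  step 10: ref 7 -> FAULT, evict 6, frames=[4,7,5] (faults so far: 6)
  LRU total faults: 6
--- Optimal ---
  step 0: ref 1 -> FAULT, frames=[1,-,-] (faults so far: 1)
  step 1: ref 6 -> FAULT, frames=[1,6,-] (faults so far: 2)
  step 2: ref 6 -> HIT, frames=[1,6,-] (faults so far: 2)
  step 3: ref 6 -> HIT, frames=[1,6,-] (faults so far: 2)
  step 4: ref 7 -> FAULT, frames=[1,6,7] (faults so far: 3)
  step 5: ref 6 -> HIT, frames=[1,6,7] (faults so far: 3)
  step 6: ref 6 -> HIT, frames=[1,6,7] (faults so far: 3)
  step 7: ref 4 -> FAULT, evict 1, frames=[4,6,7] (faults so far: 4)
  step 8: ref 4 -> HIT, frames=[4,6,7] (faults so far: 4)
  step 9: ref 5 -> FAULT, evict 4, frames=[5,6,7] (faults so far: 5)
  step 10: ref 7 -> HIT, frames=[5,6,7] (faults so far: 5)
  Optimal total faults: 5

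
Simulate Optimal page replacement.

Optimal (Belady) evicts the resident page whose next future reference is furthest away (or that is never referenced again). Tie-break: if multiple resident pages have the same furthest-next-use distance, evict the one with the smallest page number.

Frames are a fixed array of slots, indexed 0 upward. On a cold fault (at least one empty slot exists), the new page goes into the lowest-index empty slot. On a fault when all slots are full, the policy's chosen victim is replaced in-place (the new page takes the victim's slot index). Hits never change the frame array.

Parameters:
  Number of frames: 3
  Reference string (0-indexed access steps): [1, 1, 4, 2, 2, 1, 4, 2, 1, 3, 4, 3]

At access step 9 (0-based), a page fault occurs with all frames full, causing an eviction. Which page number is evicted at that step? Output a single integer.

Step 0: ref 1 -> FAULT, frames=[1,-,-]
Step 1: ref 1 -> HIT, frames=[1,-,-]
Step 2: ref 4 -> FAULT, frames=[1,4,-]
Step 3: ref 2 -> FAULT, frames=[1,4,2]
Step 4: ref 2 -> HIT, frames=[1,4,2]
Step 5: ref 1 -> HIT, frames=[1,4,2]
Step 6: ref 4 -> HIT, frames=[1,4,2]
Step 7: ref 2 -> HIT, frames=[1,4,2]
Step 8: ref 1 -> HIT, frames=[1,4,2]
Step 9: ref 3 -> FAULT, evict 1, frames=[3,4,2]
At step 9: evicted page 1

Answer: 1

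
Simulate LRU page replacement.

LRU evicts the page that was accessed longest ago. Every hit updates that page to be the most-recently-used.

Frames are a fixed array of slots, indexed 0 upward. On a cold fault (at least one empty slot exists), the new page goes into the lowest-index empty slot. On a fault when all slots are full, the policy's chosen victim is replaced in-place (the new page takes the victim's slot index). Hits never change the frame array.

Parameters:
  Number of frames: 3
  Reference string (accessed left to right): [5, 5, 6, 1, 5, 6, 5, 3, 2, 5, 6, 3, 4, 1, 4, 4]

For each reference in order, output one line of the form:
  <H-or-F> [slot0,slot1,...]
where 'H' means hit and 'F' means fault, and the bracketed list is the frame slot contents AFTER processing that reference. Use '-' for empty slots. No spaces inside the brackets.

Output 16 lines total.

F [5,-,-]
H [5,-,-]
F [5,6,-]
F [5,6,1]
H [5,6,1]
H [5,6,1]
H [5,6,1]
F [5,6,3]
F [5,2,3]
H [5,2,3]
F [5,2,6]
F [5,3,6]
F [4,3,6]
F [4,3,1]
H [4,3,1]
H [4,3,1]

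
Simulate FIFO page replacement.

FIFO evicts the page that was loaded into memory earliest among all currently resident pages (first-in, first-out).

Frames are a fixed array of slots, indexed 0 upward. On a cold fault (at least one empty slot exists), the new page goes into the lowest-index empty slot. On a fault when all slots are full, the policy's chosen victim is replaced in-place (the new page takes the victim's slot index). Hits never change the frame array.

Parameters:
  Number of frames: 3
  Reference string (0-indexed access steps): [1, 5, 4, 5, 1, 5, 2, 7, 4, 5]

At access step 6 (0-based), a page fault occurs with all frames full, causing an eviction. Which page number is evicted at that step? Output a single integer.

Answer: 1

Derivation:
Step 0: ref 1 -> FAULT, frames=[1,-,-]
Step 1: ref 5 -> FAULT, frames=[1,5,-]
Step 2: ref 4 -> FAULT, frames=[1,5,4]
Step 3: ref 5 -> HIT, frames=[1,5,4]
Step 4: ref 1 -> HIT, frames=[1,5,4]
Step 5: ref 5 -> HIT, frames=[1,5,4]
Step 6: ref 2 -> FAULT, evict 1, frames=[2,5,4]
At step 6: evicted page 1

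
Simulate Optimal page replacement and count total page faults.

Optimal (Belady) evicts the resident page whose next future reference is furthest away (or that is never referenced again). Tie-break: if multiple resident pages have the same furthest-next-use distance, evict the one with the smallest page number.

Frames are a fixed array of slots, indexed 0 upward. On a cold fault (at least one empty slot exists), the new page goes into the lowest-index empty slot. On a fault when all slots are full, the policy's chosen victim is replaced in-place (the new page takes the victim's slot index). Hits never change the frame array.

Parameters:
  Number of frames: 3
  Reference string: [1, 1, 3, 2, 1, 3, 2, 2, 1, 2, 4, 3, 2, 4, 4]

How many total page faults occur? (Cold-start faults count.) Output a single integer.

Step 0: ref 1 → FAULT, frames=[1,-,-]
Step 1: ref 1 → HIT, frames=[1,-,-]
Step 2: ref 3 → FAULT, frames=[1,3,-]
Step 3: ref 2 → FAULT, frames=[1,3,2]
Step 4: ref 1 → HIT, frames=[1,3,2]
Step 5: ref 3 → HIT, frames=[1,3,2]
Step 6: ref 2 → HIT, frames=[1,3,2]
Step 7: ref 2 → HIT, frames=[1,3,2]
Step 8: ref 1 → HIT, frames=[1,3,2]
Step 9: ref 2 → HIT, frames=[1,3,2]
Step 10: ref 4 → FAULT (evict 1), frames=[4,3,2]
Step 11: ref 3 → HIT, frames=[4,3,2]
Step 12: ref 2 → HIT, frames=[4,3,2]
Step 13: ref 4 → HIT, frames=[4,3,2]
Step 14: ref 4 → HIT, frames=[4,3,2]
Total faults: 4

Answer: 4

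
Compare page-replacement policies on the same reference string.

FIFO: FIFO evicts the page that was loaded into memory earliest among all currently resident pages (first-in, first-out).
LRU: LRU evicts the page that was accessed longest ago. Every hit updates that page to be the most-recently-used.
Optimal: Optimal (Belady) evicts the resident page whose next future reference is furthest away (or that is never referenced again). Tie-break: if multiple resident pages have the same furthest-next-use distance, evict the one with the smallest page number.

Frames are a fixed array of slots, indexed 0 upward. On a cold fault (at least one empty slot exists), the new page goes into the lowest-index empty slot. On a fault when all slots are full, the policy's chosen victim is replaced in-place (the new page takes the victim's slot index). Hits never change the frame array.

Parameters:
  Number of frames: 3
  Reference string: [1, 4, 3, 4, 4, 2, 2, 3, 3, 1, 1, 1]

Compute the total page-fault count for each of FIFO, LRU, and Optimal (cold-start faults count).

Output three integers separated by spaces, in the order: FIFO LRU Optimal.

--- FIFO ---
  step 0: ref 1 -> FAULT, frames=[1,-,-] (faults so far: 1)
  step 1: ref 4 -> FAULT, frames=[1,4,-] (faults so far: 2)
  step 2: ref 3 -> FAULT, frames=[1,4,3] (faults so far: 3)
  step 3: ref 4 -> HIT, frames=[1,4,3] (faults so far: 3)
  step 4: ref 4 -> HIT, frames=[1,4,3] (faults so far: 3)
  step 5: ref 2 -> FAULT, evict 1, frames=[2,4,3] (faults so far: 4)
  step 6: ref 2 -> HIT, frames=[2,4,3] (faults so far: 4)
  step 7: ref 3 -> HIT, frames=[2,4,3] (faults so far: 4)
  step 8: ref 3 -> HIT, frames=[2,4,3] (faults so far: 4)
  step 9: ref 1 -> FAULT, evict 4, frames=[2,1,3] (faults so far: 5)
  step 10: ref 1 -> HIT, frames=[2,1,3] (faults so far: 5)
  step 11: ref 1 -> HIT, frames=[2,1,3] (faults so far: 5)
  FIFO total faults: 5
--- LRU ---
  step 0: ref 1 -> FAULT, frames=[1,-,-] (faults so far: 1)
  step 1: ref 4 -> FAULT, frames=[1,4,-] (faults so far: 2)
  step 2: ref 3 -> FAULT, frames=[1,4,3] (faults so far: 3)
  step 3: ref 4 -> HIT, frames=[1,4,3] (faults so far: 3)
  step 4: ref 4 -> HIT, frames=[1,4,3] (faults so far: 3)
  step 5: ref 2 -> FAULT, evict 1, frames=[2,4,3] (faults so far: 4)
  step 6: ref 2 -> HIT, frames=[2,4,3] (faults so far: 4)
  step 7: ref 3 -> HIT, frames=[2,4,3] (faults so far: 4)
  step 8: ref 3 -> HIT, frames=[2,4,3] (faults so far: 4)
  step 9: ref 1 -> FAULT, evict 4, frames=[2,1,3] (faults so far: 5)
  step 10: ref 1 -> HIT, frames=[2,1,3] (faults so far: 5)
  step 11: ref 1 -> HIT, frames=[2,1,3] (faults so far: 5)
  LRU total faults: 5
--- Optimal ---
  step 0: ref 1 -> FAULT, frames=[1,-,-] (faults so far: 1)
  step 1: ref 4 -> FAULT, frames=[1,4,-] (faults so far: 2)
  step 2: ref 3 -> FAULT, frames=[1,4,3] (faults so far: 3)
  step 3: ref 4 -> HIT, frames=[1,4,3] (faults so far: 3)
  step 4: ref 4 -> HIT, frames=[1,4,3] (faults so far: 3)
  step 5: ref 2 -> FAULT, evict 4, frames=[1,2,3] (faults so far: 4)
  step 6: ref 2 -> HIT, frames=[1,2,3] (faults so far: 4)
  step 7: ref 3 -> HIT, frames=[1,2,3] (faults so far: 4)
  step 8: ref 3 -> HIT, frames=[1,2,3] (faults so far: 4)
  step 9: ref 1 -> HIT, frames=[1,2,3] (faults so far: 4)
  step 10: ref 1 -> HIT, frames=[1,2,3] (faults so far: 4)
  step 11: ref 1 -> HIT, frames=[1,2,3] (faults so far: 4)
  Optimal total faults: 4

Answer: 5 5 4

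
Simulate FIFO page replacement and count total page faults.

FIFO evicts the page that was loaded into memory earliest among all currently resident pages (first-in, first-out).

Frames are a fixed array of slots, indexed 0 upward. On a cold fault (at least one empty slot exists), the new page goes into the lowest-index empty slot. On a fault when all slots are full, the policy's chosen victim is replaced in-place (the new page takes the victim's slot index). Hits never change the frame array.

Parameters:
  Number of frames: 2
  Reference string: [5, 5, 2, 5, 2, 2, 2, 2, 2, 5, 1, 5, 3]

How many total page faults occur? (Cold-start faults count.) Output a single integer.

Step 0: ref 5 → FAULT, frames=[5,-]
Step 1: ref 5 → HIT, frames=[5,-]
Step 2: ref 2 → FAULT, frames=[5,2]
Step 3: ref 5 → HIT, frames=[5,2]
Step 4: ref 2 → HIT, frames=[5,2]
Step 5: ref 2 → HIT, frames=[5,2]
Step 6: ref 2 → HIT, frames=[5,2]
Step 7: ref 2 → HIT, frames=[5,2]
Step 8: ref 2 → HIT, frames=[5,2]
Step 9: ref 5 → HIT, frames=[5,2]
Step 10: ref 1 → FAULT (evict 5), frames=[1,2]
Step 11: ref 5 → FAULT (evict 2), frames=[1,5]
Step 12: ref 3 → FAULT (evict 1), frames=[3,5]
Total faults: 5

Answer: 5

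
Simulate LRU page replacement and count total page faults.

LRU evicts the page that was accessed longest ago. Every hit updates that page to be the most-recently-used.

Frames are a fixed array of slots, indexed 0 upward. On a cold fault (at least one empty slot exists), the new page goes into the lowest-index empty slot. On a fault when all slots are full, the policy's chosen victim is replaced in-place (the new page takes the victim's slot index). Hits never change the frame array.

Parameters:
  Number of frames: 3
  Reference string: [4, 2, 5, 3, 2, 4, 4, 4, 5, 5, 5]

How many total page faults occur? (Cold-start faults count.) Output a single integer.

Step 0: ref 4 → FAULT, frames=[4,-,-]
Step 1: ref 2 → FAULT, frames=[4,2,-]
Step 2: ref 5 → FAULT, frames=[4,2,5]
Step 3: ref 3 → FAULT (evict 4), frames=[3,2,5]
Step 4: ref 2 → HIT, frames=[3,2,5]
Step 5: ref 4 → FAULT (evict 5), frames=[3,2,4]
Step 6: ref 4 → HIT, frames=[3,2,4]
Step 7: ref 4 → HIT, frames=[3,2,4]
Step 8: ref 5 → FAULT (evict 3), frames=[5,2,4]
Step 9: ref 5 → HIT, frames=[5,2,4]
Step 10: ref 5 → HIT, frames=[5,2,4]
Total faults: 6

Answer: 6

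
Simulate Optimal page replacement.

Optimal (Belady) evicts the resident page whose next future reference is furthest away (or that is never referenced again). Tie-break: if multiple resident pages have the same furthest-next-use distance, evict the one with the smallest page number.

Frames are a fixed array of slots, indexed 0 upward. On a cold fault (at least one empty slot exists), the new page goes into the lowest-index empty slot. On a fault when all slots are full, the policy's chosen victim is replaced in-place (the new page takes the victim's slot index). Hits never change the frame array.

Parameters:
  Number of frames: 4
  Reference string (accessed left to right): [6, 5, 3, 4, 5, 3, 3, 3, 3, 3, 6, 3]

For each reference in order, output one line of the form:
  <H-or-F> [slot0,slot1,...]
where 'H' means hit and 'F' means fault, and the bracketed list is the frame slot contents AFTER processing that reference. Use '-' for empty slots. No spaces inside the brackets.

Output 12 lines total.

F [6,-,-,-]
F [6,5,-,-]
F [6,5,3,-]
F [6,5,3,4]
H [6,5,3,4]
H [6,5,3,4]
H [6,5,3,4]
H [6,5,3,4]
H [6,5,3,4]
H [6,5,3,4]
H [6,5,3,4]
H [6,5,3,4]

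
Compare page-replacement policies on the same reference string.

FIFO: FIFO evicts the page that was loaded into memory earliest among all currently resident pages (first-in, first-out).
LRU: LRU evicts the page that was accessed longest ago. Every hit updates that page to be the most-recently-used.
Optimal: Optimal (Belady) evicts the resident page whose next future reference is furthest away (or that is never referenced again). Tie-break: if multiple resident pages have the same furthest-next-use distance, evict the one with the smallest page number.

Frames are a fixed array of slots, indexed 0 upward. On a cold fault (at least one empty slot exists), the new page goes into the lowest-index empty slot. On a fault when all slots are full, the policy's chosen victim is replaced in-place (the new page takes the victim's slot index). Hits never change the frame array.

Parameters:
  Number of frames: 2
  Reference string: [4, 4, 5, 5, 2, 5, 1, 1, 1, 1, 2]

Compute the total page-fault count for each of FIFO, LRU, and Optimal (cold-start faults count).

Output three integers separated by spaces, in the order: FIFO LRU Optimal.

Answer: 4 5 4

Derivation:
--- FIFO ---
  step 0: ref 4 -> FAULT, frames=[4,-] (faults so far: 1)
  step 1: ref 4 -> HIT, frames=[4,-] (faults so far: 1)
  step 2: ref 5 -> FAULT, frames=[4,5] (faults so far: 2)
  step 3: ref 5 -> HIT, frames=[4,5] (faults so far: 2)
  step 4: ref 2 -> FAULT, evict 4, frames=[2,5] (faults so far: 3)
  step 5: ref 5 -> HIT, frames=[2,5] (faults so far: 3)
  step 6: ref 1 -> FAULT, evict 5, frames=[2,1] (faults so far: 4)
  step 7: ref 1 -> HIT, frames=[2,1] (faults so far: 4)
  step 8: ref 1 -> HIT, frames=[2,1] (faults so far: 4)
  step 9: ref 1 -> HIT, frames=[2,1] (faults so far: 4)
  step 10: ref 2 -> HIT, frames=[2,1] (faults so far: 4)
  FIFO total faults: 4
--- LRU ---
  step 0: ref 4 -> FAULT, frames=[4,-] (faults so far: 1)
  step 1: ref 4 -> HIT, frames=[4,-] (faults so far: 1)
  step 2: ref 5 -> FAULT, frames=[4,5] (faults so far: 2)
  step 3: ref 5 -> HIT, frames=[4,5] (faults so far: 2)
  step 4: ref 2 -> FAULT, evict 4, frames=[2,5] (faults so far: 3)
  step 5: ref 5 -> HIT, frames=[2,5] (faults so far: 3)
  step 6: ref 1 -> FAULT, evict 2, frames=[1,5] (faults so far: 4)
  step 7: ref 1 -> HIT, frames=[1,5] (faults so far: 4)
  step 8: ref 1 -> HIT, frames=[1,5] (faults so far: 4)
  step 9: ref 1 -> HIT, frames=[1,5] (faults so far: 4)
  step 10: ref 2 -> FAULT, evict 5, frames=[1,2] (faults so far: 5)
  LRU total faults: 5
--- Optimal ---
  step 0: ref 4 -> FAULT, frames=[4,-] (faults so far: 1)
  step 1: ref 4 -> HIT, frames=[4,-] (faults so far: 1)
  step 2: ref 5 -> FAULT, frames=[4,5] (faults so far: 2)
  step 3: ref 5 -> HIT, frames=[4,5] (faults so far: 2)
  step 4: ref 2 -> FAULT, evict 4, frames=[2,5] (faults so far: 3)
  step 5: ref 5 -> HIT, frames=[2,5] (faults so far: 3)
  step 6: ref 1 -> FAULT, evict 5, frames=[2,1] (faults so far: 4)
  step 7: ref 1 -> HIT, frames=[2,1] (faults so far: 4)
  step 8: ref 1 -> HIT, frames=[2,1] (faults so far: 4)
  step 9: ref 1 -> HIT, frames=[2,1] (faults so far: 4)
  step 10: ref 2 -> HIT, frames=[2,1] (faults so far: 4)
  Optimal total faults: 4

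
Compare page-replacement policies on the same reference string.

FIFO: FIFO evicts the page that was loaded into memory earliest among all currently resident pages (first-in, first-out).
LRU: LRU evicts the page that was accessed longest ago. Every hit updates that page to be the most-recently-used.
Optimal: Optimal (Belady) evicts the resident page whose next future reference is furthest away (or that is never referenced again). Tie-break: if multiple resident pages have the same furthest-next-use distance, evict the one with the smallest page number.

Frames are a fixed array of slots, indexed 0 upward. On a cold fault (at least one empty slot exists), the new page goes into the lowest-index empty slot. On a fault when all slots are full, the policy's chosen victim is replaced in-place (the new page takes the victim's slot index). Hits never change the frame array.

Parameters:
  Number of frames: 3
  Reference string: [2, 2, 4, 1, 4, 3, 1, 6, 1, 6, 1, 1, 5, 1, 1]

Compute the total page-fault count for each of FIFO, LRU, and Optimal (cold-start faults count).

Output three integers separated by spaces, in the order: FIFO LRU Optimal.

Answer: 7 6 6

Derivation:
--- FIFO ---
  step 0: ref 2 -> FAULT, frames=[2,-,-] (faults so far: 1)
  step 1: ref 2 -> HIT, frames=[2,-,-] (faults so far: 1)
  step 2: ref 4 -> FAULT, frames=[2,4,-] (faults so far: 2)
  step 3: ref 1 -> FAULT, frames=[2,4,1] (faults so far: 3)
  step 4: ref 4 -> HIT, frames=[2,4,1] (faults so far: 3)
  step 5: ref 3 -> FAULT, evict 2, frames=[3,4,1] (faults so far: 4)
  step 6: ref 1 -> HIT, frames=[3,4,1] (faults so far: 4)
  step 7: ref 6 -> FAULT, evict 4, frames=[3,6,1] (faults so far: 5)
  step 8: ref 1 -> HIT, frames=[3,6,1] (faults so far: 5)
  step 9: ref 6 -> HIT, frames=[3,6,1] (faults so far: 5)
  step 10: ref 1 -> HIT, frames=[3,6,1] (faults so far: 5)
  step 11: ref 1 -> HIT, frames=[3,6,1] (faults so far: 5)
  step 12: ref 5 -> FAULT, evict 1, frames=[3,6,5] (faults so far: 6)
  step 13: ref 1 -> FAULT, evict 3, frames=[1,6,5] (faults so far: 7)
  step 14: ref 1 -> HIT, frames=[1,6,5] (faults so far: 7)
  FIFO total faults: 7
--- LRU ---
  step 0: ref 2 -> FAULT, frames=[2,-,-] (faults so far: 1)
  step 1: ref 2 -> HIT, frames=[2,-,-] (faults so far: 1)
  step 2: ref 4 -> FAULT, frames=[2,4,-] (faults so far: 2)
  step 3: ref 1 -> FAULT, frames=[2,4,1] (faults so far: 3)
  step 4: ref 4 -> HIT, frames=[2,4,1] (faults so far: 3)
  step 5: ref 3 -> FAULT, evict 2, frames=[3,4,1] (faults so far: 4)
  step 6: ref 1 -> HIT, frames=[3,4,1] (faults so far: 4)
  step 7: ref 6 -> FAULT, evict 4, frames=[3,6,1] (faults so far: 5)
  step 8: ref 1 -> HIT, frames=[3,6,1] (faults so far: 5)
  step 9: ref 6 -> HIT, frames=[3,6,1] (faults so far: 5)
  step 10: ref 1 -> HIT, frames=[3,6,1] (faults so far: 5)
  step 11: ref 1 -> HIT, frames=[3,6,1] (faults so far: 5)
  step 12: ref 5 -> FAULT, evict 3, frames=[5,6,1] (faults so far: 6)
  step 13: ref 1 -> HIT, frames=[5,6,1] (faults so far: 6)
  step 14: ref 1 -> HIT, frames=[5,6,1] (faults so far: 6)
  LRU total faults: 6
--- Optimal ---
  step 0: ref 2 -> FAULT, frames=[2,-,-] (faults so far: 1)
  step 1: ref 2 -> HIT, frames=[2,-,-] (faults so far: 1)
  step 2: ref 4 -> FAULT, frames=[2,4,-] (faults so far: 2)
  step 3: ref 1 -> FAULT, frames=[2,4,1] (faults so far: 3)
  step 4: ref 4 -> HIT, frames=[2,4,1] (faults so far: 3)
  step 5: ref 3 -> FAULT, evict 2, frames=[3,4,1] (faults so far: 4)
  step 6: ref 1 -> HIT, frames=[3,4,1] (faults so far: 4)
  step 7: ref 6 -> FAULT, evict 3, frames=[6,4,1] (faults so far: 5)
  step 8: ref 1 -> HIT, frames=[6,4,1] (faults so far: 5)
  step 9: ref 6 -> HIT, frames=[6,4,1] (faults so far: 5)
  step 10: ref 1 -> HIT, frames=[6,4,1] (faults so far: 5)
  step 11: ref 1 -> HIT, frames=[6,4,1] (faults so far: 5)
  step 12: ref 5 -> FAULT, evict 4, frames=[6,5,1] (faults so far: 6)
  step 13: ref 1 -> HIT, frames=[6,5,1] (faults so far: 6)
  step 14: ref 1 -> HIT, frames=[6,5,1] (faults so far: 6)
  Optimal total faults: 6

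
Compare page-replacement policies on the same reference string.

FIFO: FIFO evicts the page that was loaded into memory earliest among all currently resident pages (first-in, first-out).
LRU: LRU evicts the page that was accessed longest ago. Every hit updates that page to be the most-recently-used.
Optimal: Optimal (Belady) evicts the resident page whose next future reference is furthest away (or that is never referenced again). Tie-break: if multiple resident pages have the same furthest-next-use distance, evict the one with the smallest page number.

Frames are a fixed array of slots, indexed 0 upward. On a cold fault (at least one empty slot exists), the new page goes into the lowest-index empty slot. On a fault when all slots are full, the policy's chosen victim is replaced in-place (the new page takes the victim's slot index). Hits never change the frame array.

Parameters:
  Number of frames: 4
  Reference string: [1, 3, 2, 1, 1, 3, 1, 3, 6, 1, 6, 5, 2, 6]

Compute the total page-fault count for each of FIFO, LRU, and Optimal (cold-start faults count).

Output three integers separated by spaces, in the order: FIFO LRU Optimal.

--- FIFO ---
  step 0: ref 1 -> FAULT, frames=[1,-,-,-] (faults so far: 1)
  step 1: ref 3 -> FAULT, frames=[1,3,-,-] (faults so far: 2)
  step 2: ref 2 -> FAULT, frames=[1,3,2,-] (faults so far: 3)
  step 3: ref 1 -> HIT, frames=[1,3,2,-] (faults so far: 3)
  step 4: ref 1 -> HIT, frames=[1,3,2,-] (faults so far: 3)
  step 5: ref 3 -> HIT, frames=[1,3,2,-] (faults so far: 3)
  step 6: ref 1 -> HIT, frames=[1,3,2,-] (faults so far: 3)
  step 7: ref 3 -> HIT, frames=[1,3,2,-] (faults so far: 3)
  step 8: ref 6 -> FAULT, frames=[1,3,2,6] (faults so far: 4)
  step 9: ref 1 -> HIT, frames=[1,3,2,6] (faults so far: 4)
  step 10: ref 6 -> HIT, frames=[1,3,2,6] (faults so far: 4)
  step 11: ref 5 -> FAULT, evict 1, frames=[5,3,2,6] (faults so far: 5)
  step 12: ref 2 -> HIT, frames=[5,3,2,6] (faults so far: 5)
  step 13: ref 6 -> HIT, frames=[5,3,2,6] (faults so far: 5)
  FIFO total faults: 5
--- LRU ---
  step 0: ref 1 -> FAULT, frames=[1,-,-,-] (faults so far: 1)
  step 1: ref 3 -> FAULT, frames=[1,3,-,-] (faults so far: 2)
  step 2: ref 2 -> FAULT, frames=[1,3,2,-] (faults so far: 3)
  step 3: ref 1 -> HIT, frames=[1,3,2,-] (faults so far: 3)
  step 4: ref 1 -> HIT, frames=[1,3,2,-] (faults so far: 3)
  step 5: ref 3 -> HIT, frames=[1,3,2,-] (faults so far: 3)
  step 6: ref 1 -> HIT, frames=[1,3,2,-] (faults so far: 3)
  step 7: ref 3 -> HIT, frames=[1,3,2,-] (faults so far: 3)
  step 8: ref 6 -> FAULT, frames=[1,3,2,6] (faults so far: 4)
  step 9: ref 1 -> HIT, frames=[1,3,2,6] (faults so far: 4)
  step 10: ref 6 -> HIT, frames=[1,3,2,6] (faults so far: 4)
  step 11: ref 5 -> FAULT, evict 2, frames=[1,3,5,6] (faults so far: 5)
  step 12: ref 2 -> FAULT, evict 3, frames=[1,2,5,6] (faults so far: 6)
  step 13: ref 6 -> HIT, frames=[1,2,5,6] (faults so far: 6)
  LRU total faults: 6
--- Optimal ---
  step 0: ref 1 -> FAULT, frames=[1,-,-,-] (faults so far: 1)
  step 1: ref 3 -> FAULT, frames=[1,3,-,-] (faults so far: 2)
  step 2: ref 2 -> FAULT, frames=[1,3,2,-] (faults so far: 3)
  step 3: ref 1 -> HIT, frames=[1,3,2,-] (faults so far: 3)
  step 4: ref 1 -> HIT, frames=[1,3,2,-] (faults so far: 3)
  step 5: ref 3 -> HIT, frames=[1,3,2,-] (faults so far: 3)
  step 6: ref 1 -> HIT, frames=[1,3,2,-] (faults so far: 3)
  step 7: ref 3 -> HIT, frames=[1,3,2,-] (faults so far: 3)
  step 8: ref 6 -> FAULT, frames=[1,3,2,6] (faults so far: 4)
  step 9: ref 1 -> HIT, frames=[1,3,2,6] (faults so far: 4)
  step 10: ref 6 -> HIT, frames=[1,3,2,6] (faults so far: 4)
  step 11: ref 5 -> FAULT, evict 1, frames=[5,3,2,6] (faults so far: 5)
  step 12: ref 2 -> HIT, frames=[5,3,2,6] (faults so far: 5)
  step 13: ref 6 -> HIT, frames=[5,3,2,6] (faults so far: 5)
  Optimal total faults: 5

Answer: 5 6 5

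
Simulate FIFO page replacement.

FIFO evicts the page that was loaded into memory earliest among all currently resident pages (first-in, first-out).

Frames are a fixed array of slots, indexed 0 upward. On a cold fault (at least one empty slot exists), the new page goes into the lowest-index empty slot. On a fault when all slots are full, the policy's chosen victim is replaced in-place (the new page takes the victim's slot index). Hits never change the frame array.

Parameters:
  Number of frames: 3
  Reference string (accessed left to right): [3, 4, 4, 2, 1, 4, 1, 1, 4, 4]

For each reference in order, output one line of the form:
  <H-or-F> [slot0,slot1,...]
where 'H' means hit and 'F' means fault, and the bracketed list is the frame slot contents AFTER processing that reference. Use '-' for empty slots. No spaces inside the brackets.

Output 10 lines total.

F [3,-,-]
F [3,4,-]
H [3,4,-]
F [3,4,2]
F [1,4,2]
H [1,4,2]
H [1,4,2]
H [1,4,2]
H [1,4,2]
H [1,4,2]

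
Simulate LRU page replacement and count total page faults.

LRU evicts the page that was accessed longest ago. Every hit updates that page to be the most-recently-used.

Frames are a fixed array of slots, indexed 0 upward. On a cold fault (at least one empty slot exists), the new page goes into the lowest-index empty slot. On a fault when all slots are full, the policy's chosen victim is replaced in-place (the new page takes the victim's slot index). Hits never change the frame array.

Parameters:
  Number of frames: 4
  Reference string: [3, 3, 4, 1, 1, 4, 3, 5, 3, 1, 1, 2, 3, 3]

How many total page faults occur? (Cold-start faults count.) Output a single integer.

Answer: 5

Derivation:
Step 0: ref 3 → FAULT, frames=[3,-,-,-]
Step 1: ref 3 → HIT, frames=[3,-,-,-]
Step 2: ref 4 → FAULT, frames=[3,4,-,-]
Step 3: ref 1 → FAULT, frames=[3,4,1,-]
Step 4: ref 1 → HIT, frames=[3,4,1,-]
Step 5: ref 4 → HIT, frames=[3,4,1,-]
Step 6: ref 3 → HIT, frames=[3,4,1,-]
Step 7: ref 5 → FAULT, frames=[3,4,1,5]
Step 8: ref 3 → HIT, frames=[3,4,1,5]
Step 9: ref 1 → HIT, frames=[3,4,1,5]
Step 10: ref 1 → HIT, frames=[3,4,1,5]
Step 11: ref 2 → FAULT (evict 4), frames=[3,2,1,5]
Step 12: ref 3 → HIT, frames=[3,2,1,5]
Step 13: ref 3 → HIT, frames=[3,2,1,5]
Total faults: 5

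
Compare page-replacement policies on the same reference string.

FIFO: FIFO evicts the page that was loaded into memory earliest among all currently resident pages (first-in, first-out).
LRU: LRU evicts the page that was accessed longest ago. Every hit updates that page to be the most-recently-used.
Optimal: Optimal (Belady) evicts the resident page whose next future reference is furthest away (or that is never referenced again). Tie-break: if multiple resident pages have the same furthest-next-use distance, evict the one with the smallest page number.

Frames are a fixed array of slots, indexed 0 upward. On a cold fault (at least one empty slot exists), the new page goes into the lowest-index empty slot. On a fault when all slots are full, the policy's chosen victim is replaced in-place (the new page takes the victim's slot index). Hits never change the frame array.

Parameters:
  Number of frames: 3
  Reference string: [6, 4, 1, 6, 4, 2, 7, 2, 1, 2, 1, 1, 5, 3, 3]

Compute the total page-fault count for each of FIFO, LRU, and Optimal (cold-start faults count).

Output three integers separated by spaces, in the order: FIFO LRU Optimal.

Answer: 7 8 7

Derivation:
--- FIFO ---
  step 0: ref 6 -> FAULT, frames=[6,-,-] (faults so far: 1)
  step 1: ref 4 -> FAULT, frames=[6,4,-] (faults so far: 2)
  step 2: ref 1 -> FAULT, frames=[6,4,1] (faults so far: 3)
  step 3: ref 6 -> HIT, frames=[6,4,1] (faults so far: 3)
  step 4: ref 4 -> HIT, frames=[6,4,1] (faults so far: 3)
  step 5: ref 2 -> FAULT, evict 6, frames=[2,4,1] (faults so far: 4)
  step 6: ref 7 -> FAULT, evict 4, frames=[2,7,1] (faults so far: 5)
  step 7: ref 2 -> HIT, frames=[2,7,1] (faults so far: 5)
  step 8: ref 1 -> HIT, frames=[2,7,1] (faults so far: 5)
  step 9: ref 2 -> HIT, frames=[2,7,1] (faults so far: 5)
  step 10: ref 1 -> HIT, frames=[2,7,1] (faults so far: 5)
  step 11: ref 1 -> HIT, frames=[2,7,1] (faults so far: 5)
  step 12: ref 5 -> FAULT, evict 1, frames=[2,7,5] (faults so far: 6)
  step 13: ref 3 -> FAULT, evict 2, frames=[3,7,5] (faults so far: 7)
  step 14: ref 3 -> HIT, frames=[3,7,5] (faults so far: 7)
  FIFO total faults: 7
--- LRU ---
  step 0: ref 6 -> FAULT, frames=[6,-,-] (faults so far: 1)
  step 1: ref 4 -> FAULT, frames=[6,4,-] (faults so far: 2)
  step 2: ref 1 -> FAULT, frames=[6,4,1] (faults so far: 3)
  step 3: ref 6 -> HIT, frames=[6,4,1] (faults so far: 3)
  step 4: ref 4 -> HIT, frames=[6,4,1] (faults so far: 3)
  step 5: ref 2 -> FAULT, evict 1, frames=[6,4,2] (faults so far: 4)
  step 6: ref 7 -> FAULT, evict 6, frames=[7,4,2] (faults so far: 5)
  step 7: ref 2 -> HIT, frames=[7,4,2] (faults so far: 5)
  step 8: ref 1 -> FAULT, evict 4, frames=[7,1,2] (faults so far: 6)
  step 9: ref 2 -> HIT, frames=[7,1,2] (faults so far: 6)
  step 10: ref 1 -> HIT, frames=[7,1,2] (faults so far: 6)
  step 11: ref 1 -> HIT, frames=[7,1,2] (faults so far: 6)
  step 12: ref 5 -> FAULT, evict 7, frames=[5,1,2] (faults so far: 7)
  step 13: ref 3 -> FAULT, evict 2, frames=[5,1,3] (faults so far: 8)
  step 14: ref 3 -> HIT, frames=[5,1,3] (faults so far: 8)
  LRU total faults: 8
--- Optimal ---
  step 0: ref 6 -> FAULT, frames=[6,-,-] (faults so far: 1)
  step 1: ref 4 -> FAULT, frames=[6,4,-] (faults so far: 2)
  step 2: ref 1 -> FAULT, frames=[6,4,1] (faults so far: 3)
  step 3: ref 6 -> HIT, frames=[6,4,1] (faults so far: 3)
  step 4: ref 4 -> HIT, frames=[6,4,1] (faults so far: 3)
  step 5: ref 2 -> FAULT, evict 4, frames=[6,2,1] (faults so far: 4)
  step 6: ref 7 -> FAULT, evict 6, frames=[7,2,1] (faults so far: 5)
  step 7: ref 2 -> HIT, frames=[7,2,1] (faults so far: 5)
  step 8: ref 1 -> HIT, frames=[7,2,1] (faults so far: 5)
  step 9: ref 2 -> HIT, frames=[7,2,1] (faults so far: 5)
  step 10: ref 1 -> HIT, frames=[7,2,1] (faults so far: 5)
  step 11: ref 1 -> HIT, frames=[7,2,1] (faults so far: 5)
  step 12: ref 5 -> FAULT, evict 1, frames=[7,2,5] (faults so far: 6)
  step 13: ref 3 -> FAULT, evict 2, frames=[7,3,5] (faults so far: 7)
  step 14: ref 3 -> HIT, frames=[7,3,5] (faults so far: 7)
  Optimal total faults: 7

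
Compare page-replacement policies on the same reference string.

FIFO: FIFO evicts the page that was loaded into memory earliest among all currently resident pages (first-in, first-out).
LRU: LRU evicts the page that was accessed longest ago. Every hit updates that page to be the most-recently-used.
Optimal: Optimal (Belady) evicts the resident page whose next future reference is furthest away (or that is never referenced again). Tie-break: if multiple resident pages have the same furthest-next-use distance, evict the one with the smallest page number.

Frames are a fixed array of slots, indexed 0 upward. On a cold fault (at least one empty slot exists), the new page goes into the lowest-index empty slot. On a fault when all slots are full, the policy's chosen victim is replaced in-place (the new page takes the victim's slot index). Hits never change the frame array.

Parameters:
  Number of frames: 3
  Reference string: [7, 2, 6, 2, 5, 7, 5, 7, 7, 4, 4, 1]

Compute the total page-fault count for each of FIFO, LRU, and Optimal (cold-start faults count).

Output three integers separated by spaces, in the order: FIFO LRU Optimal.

Answer: 7 7 6

Derivation:
--- FIFO ---
  step 0: ref 7 -> FAULT, frames=[7,-,-] (faults so far: 1)
  step 1: ref 2 -> FAULT, frames=[7,2,-] (faults so far: 2)
  step 2: ref 6 -> FAULT, frames=[7,2,6] (faults so far: 3)
  step 3: ref 2 -> HIT, frames=[7,2,6] (faults so far: 3)
  step 4: ref 5 -> FAULT, evict 7, frames=[5,2,6] (faults so far: 4)
  step 5: ref 7 -> FAULT, evict 2, frames=[5,7,6] (faults so far: 5)
  step 6: ref 5 -> HIT, frames=[5,7,6] (faults so far: 5)
  step 7: ref 7 -> HIT, frames=[5,7,6] (faults so far: 5)
  step 8: ref 7 -> HIT, frames=[5,7,6] (faults so far: 5)
  step 9: ref 4 -> FAULT, evict 6, frames=[5,7,4] (faults so far: 6)
  step 10: ref 4 -> HIT, frames=[5,7,4] (faults so far: 6)
  step 11: ref 1 -> FAULT, evict 5, frames=[1,7,4] (faults so far: 7)
  FIFO total faults: 7
--- LRU ---
  step 0: ref 7 -> FAULT, frames=[7,-,-] (faults so far: 1)
  step 1: ref 2 -> FAULT, frames=[7,2,-] (faults so far: 2)
  step 2: ref 6 -> FAULT, frames=[7,2,6] (faults so far: 3)
  step 3: ref 2 -> HIT, frames=[7,2,6] (faults so far: 3)
  step 4: ref 5 -> FAULT, evict 7, frames=[5,2,6] (faults so far: 4)
  step 5: ref 7 -> FAULT, evict 6, frames=[5,2,7] (faults so far: 5)
  step 6: ref 5 -> HIT, frames=[5,2,7] (faults so far: 5)
  step 7: ref 7 -> HIT, frames=[5,2,7] (faults so far: 5)
  step 8: ref 7 -> HIT, frames=[5,2,7] (faults so far: 5)
  step 9: ref 4 -> FAULT, evict 2, frames=[5,4,7] (faults so far: 6)
  step 10: ref 4 -> HIT, frames=[5,4,7] (faults so far: 6)
  step 11: ref 1 -> FAULT, evict 5, frames=[1,4,7] (faults so far: 7)
  LRU total faults: 7
--- Optimal ---
  step 0: ref 7 -> FAULT, frames=[7,-,-] (faults so far: 1)
  step 1: ref 2 -> FAULT, frames=[7,2,-] (faults so far: 2)
  step 2: ref 6 -> FAULT, frames=[7,2,6] (faults so far: 3)
  step 3: ref 2 -> HIT, frames=[7,2,6] (faults so far: 3)
  step 4: ref 5 -> FAULT, evict 2, frames=[7,5,6] (faults so far: 4)
  step 5: ref 7 -> HIT, frames=[7,5,6] (faults so far: 4)
  step 6: ref 5 -> HIT, frames=[7,5,6] (faults so far: 4)
  step 7: ref 7 -> HIT, frames=[7,5,6] (faults so far: 4)
  step 8: ref 7 -> HIT, frames=[7,5,6] (faults so far: 4)
  step 9: ref 4 -> FAULT, evict 5, frames=[7,4,6] (faults so far: 5)
  step 10: ref 4 -> HIT, frames=[7,4,6] (faults so far: 5)
  step 11: ref 1 -> FAULT, evict 4, frames=[7,1,6] (faults so far: 6)
  Optimal total faults: 6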